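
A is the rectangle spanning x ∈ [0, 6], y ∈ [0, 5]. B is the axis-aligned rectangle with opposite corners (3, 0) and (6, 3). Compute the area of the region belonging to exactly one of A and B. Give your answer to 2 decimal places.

21.00

|A∩B|: x∈[3,6], y∈[0,3] → 3·3 = 9.
|A △ B| = |A| + |B| − 2·|A∩B| = 30 + 9 − 18 = 21.00.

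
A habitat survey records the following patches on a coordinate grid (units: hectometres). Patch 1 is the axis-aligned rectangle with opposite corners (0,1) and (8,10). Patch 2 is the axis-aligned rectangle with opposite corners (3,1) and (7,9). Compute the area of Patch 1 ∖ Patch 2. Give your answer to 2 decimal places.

|Patch 1∩Patch 2|: x∈[3,7], y∈[1,9] → 4·8 = 32.
|Patch 1| = 72.
|Patch 1 ∖ Patch 2| = |Patch 1| − |Patch 1∩Patch 2| = 72 − 32 = 40.00.

40.00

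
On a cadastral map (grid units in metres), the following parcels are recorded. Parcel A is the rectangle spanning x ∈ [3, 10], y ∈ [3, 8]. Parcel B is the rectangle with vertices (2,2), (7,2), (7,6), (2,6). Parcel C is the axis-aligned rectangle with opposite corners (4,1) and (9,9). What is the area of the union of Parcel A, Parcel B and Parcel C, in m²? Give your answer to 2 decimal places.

By inclusion–exclusion:
Individual areas: |Parcel A| = 35, |Parcel B| = 20, |Parcel C| = 40.
|Parcel A∩Parcel B|: x∈[3,7], y∈[3,6] → 4·3 = 12.
|Parcel A∩Parcel C|: x∈[4,9], y∈[3,8] → 5·5 = 25.
|Parcel B∩Parcel C|: x∈[4,7], y∈[2,6] → 3·4 = 12.
|Parcel A∩Parcel B∩Parcel C| = 9.
|Parcel A ∪ Parcel B ∪ Parcel C| = 95 − 49 + 9 = 55.00.

55.00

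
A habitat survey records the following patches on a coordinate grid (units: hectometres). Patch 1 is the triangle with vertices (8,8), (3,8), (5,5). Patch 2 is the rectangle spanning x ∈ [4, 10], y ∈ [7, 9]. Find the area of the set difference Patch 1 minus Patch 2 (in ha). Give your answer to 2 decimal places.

|Patch 1| = 7.5, |Patch 1∩Patch 2| = 3.5.
|Patch 1 ∖ Patch 2| = |Patch 1| − |Patch 1∩Patch 2| = 7.5 − 3.5 = 4.00.

4.00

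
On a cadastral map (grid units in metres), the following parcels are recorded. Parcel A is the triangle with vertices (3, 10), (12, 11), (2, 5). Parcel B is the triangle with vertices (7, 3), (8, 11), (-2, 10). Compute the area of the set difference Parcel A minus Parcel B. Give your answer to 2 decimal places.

5.27

|Parcel A| = 22, |Parcel A∩Parcel B| = 16.7262.
|Parcel A ∖ Parcel B| = |Parcel A| − |Parcel A∩Parcel B| = 22 − 16.7262 = 5.27.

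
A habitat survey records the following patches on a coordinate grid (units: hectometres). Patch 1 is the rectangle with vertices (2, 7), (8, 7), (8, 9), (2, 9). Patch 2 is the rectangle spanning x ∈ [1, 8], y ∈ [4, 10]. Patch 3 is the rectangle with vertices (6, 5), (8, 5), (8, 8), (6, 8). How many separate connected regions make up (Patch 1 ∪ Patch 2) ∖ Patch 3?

(Patch 1 ∪ Patch 2) ∖ Patch 3 is a single connected region.

1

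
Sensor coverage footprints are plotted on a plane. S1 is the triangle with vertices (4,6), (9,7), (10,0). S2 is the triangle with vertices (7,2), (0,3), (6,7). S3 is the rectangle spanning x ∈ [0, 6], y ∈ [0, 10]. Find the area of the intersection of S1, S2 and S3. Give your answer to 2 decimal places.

The intersection is the polygon with vertices (4.2,5.8), (4.714,6.143), (6,6.4), (6,4).
By the shoelace formula its area is 2.31.

2.31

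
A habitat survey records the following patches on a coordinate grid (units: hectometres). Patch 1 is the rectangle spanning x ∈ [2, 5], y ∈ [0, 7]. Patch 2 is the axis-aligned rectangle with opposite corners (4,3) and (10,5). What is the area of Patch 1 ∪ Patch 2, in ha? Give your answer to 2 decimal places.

By inclusion–exclusion:
Individual areas: |Patch 1| = 21, |Patch 2| = 12.
|Patch 1∩Patch 2|: x∈[4,5], y∈[3,5] → 1·2 = 2.
|Patch 1 ∪ Patch 2| = 33 − 2 = 31.00.

31.00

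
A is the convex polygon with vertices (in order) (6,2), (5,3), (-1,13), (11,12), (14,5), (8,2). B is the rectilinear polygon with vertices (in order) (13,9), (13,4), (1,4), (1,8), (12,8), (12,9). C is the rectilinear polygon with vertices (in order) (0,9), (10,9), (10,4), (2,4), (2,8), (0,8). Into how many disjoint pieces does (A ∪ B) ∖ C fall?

2

(A ∪ B) ∖ C splits into 2 disjoint pieces (area 65.3452, area 4).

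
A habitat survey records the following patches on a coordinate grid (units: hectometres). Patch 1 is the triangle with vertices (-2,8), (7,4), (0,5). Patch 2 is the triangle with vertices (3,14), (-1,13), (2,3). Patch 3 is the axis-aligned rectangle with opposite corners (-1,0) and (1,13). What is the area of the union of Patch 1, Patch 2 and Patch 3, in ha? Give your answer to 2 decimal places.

45.15

By inclusion–exclusion:
Individual areas: |Patch 1| = 9.5, |Patch 2| = 21.5, |Patch 3| = 26.
|Patch 1∩Patch 2| = 1.6582.
|Patch 1∩Patch 3| = 3.5437.
|Patch 2∩Patch 3| = 6.6667.
|Patch 1∩Patch 2∩Patch 3| = 0.0192.
|Patch 1 ∪ Patch 2 ∪ Patch 3| = 57 − 11.8685 + 0.0192 = 45.15.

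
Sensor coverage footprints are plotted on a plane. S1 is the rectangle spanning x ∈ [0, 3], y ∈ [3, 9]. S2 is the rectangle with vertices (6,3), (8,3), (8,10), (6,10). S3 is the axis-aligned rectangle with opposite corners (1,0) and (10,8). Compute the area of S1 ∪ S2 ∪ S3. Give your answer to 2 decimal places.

84.00

By inclusion–exclusion:
Individual areas: |S1| = 18, |S2| = 14, |S3| = 72.
|S1∩S2| = 0 (no overlap).
|S1∩S3|: x∈[1,3], y∈[3,8] → 2·5 = 10.
|S2∩S3|: x∈[6,8], y∈[3,8] → 2·5 = 10.
|S1∩S2∩S3| = 0.
|S1 ∪ S2 ∪ S3| = 104 − 20 + 0 = 84.00.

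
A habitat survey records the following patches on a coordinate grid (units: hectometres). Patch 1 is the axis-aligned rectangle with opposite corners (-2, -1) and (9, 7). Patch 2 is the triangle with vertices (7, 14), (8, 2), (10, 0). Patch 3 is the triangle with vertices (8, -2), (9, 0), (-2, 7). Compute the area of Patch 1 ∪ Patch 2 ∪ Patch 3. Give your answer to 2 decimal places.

93.85

By inclusion–exclusion:
Individual areas: |Patch 1| = 88, |Patch 2| = 11, |Patch 3| = 14.5.
|Patch 1∩Patch 2| = 5.9583.
|Patch 1∩Patch 3| = 13.6944.
|Patch 2∩Patch 3| = 0.
|Patch 1∩Patch 2∩Patch 3| = 0.
|Patch 1 ∪ Patch 2 ∪ Patch 3| = 113.5 − 19.6528 + 0 = 93.85.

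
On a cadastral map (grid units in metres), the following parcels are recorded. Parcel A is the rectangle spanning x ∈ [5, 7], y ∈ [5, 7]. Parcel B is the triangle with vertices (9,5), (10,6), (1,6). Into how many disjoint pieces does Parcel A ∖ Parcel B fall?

Parcel A ∖ Parcel B splits into 2 disjoint pieces (area 0.75, area 2).

2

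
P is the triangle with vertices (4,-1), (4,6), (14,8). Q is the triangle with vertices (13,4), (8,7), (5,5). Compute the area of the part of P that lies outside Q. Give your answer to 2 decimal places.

|P| = 35, |P∩Q| = 7.9477.
|P ∖ Q| = |P| − |P∩Q| = 35 − 7.9477 = 27.05.

27.05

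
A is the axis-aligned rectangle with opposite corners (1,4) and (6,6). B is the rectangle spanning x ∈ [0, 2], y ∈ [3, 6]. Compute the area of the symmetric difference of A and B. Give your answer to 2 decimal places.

12.00

|A∩B|: x∈[1,2], y∈[4,6] → 1·2 = 2.
|A △ B| = |A| + |B| − 2·|A∩B| = 10 + 6 − 4 = 12.00.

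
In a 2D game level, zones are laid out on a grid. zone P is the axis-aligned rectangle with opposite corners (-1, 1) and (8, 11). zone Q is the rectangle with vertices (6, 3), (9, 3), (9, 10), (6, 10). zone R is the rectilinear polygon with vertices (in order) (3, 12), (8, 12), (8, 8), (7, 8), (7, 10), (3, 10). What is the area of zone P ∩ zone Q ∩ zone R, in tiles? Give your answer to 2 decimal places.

2.00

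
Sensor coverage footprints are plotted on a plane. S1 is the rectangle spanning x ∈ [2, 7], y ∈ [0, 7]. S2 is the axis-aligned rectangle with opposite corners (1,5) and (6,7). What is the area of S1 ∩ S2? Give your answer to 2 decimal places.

|S1∩S2|: x∈[2,6], y∈[5,7] → 4·2 = 8.

8.00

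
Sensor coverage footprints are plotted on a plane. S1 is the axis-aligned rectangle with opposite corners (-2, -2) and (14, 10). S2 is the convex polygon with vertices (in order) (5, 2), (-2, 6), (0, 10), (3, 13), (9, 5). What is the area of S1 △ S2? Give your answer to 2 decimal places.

145.25

|S1| = 192, |S2| = 62.5, |S1∩S2| = 54.625.
|S1 △ S2| = |S1| + |S2| − 2·|S1∩S2| = 192 + 62.5 − 109.25 = 145.25.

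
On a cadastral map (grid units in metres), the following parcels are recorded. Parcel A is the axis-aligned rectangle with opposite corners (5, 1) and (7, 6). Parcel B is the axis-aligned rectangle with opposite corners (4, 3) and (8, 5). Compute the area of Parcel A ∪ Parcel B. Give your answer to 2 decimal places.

14.00

By inclusion–exclusion:
Individual areas: |Parcel A| = 10, |Parcel B| = 8.
|Parcel A∩Parcel B|: x∈[5,7], y∈[3,5] → 2·2 = 4.
|Parcel A ∪ Parcel B| = 18 − 4 = 14.00.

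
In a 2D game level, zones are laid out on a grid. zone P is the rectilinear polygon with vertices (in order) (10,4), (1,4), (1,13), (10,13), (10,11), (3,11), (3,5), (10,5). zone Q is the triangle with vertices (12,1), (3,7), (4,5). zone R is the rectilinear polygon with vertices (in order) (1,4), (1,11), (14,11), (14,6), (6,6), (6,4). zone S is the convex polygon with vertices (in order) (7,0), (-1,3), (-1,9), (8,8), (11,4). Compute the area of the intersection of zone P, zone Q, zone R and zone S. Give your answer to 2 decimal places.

1.00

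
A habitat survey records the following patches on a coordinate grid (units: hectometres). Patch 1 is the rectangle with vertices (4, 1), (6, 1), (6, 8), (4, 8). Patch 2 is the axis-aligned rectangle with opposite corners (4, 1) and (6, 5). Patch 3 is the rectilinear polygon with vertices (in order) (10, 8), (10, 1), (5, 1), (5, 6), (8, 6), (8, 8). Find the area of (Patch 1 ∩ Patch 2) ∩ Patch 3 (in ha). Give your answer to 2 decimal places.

4.00

The region (Patch 1 ∩ Patch 2) ∩ Patch 3 is the polygon with vertices (5,1), (5,5), (6,5), (6,1).
By the shoelace formula its area is 4.00.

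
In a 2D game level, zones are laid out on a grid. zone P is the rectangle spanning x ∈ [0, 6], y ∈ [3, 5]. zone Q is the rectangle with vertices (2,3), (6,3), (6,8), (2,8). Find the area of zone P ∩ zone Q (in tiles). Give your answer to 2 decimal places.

|zone P∩zone Q|: x∈[2,6], y∈[3,5] → 4·2 = 8.

8.00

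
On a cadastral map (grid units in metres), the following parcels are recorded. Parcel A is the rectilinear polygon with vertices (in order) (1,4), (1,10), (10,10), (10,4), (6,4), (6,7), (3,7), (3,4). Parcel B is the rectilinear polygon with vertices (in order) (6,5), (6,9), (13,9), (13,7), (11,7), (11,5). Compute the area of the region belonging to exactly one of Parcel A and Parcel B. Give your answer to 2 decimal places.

37.00

|Parcel A| = 45, |Parcel B| = 24, |Parcel A∩Parcel B| = 16.
|Parcel A △ Parcel B| = |Parcel A| + |Parcel B| − 2·|Parcel A∩Parcel B| = 45 + 24 − 32 = 37.00.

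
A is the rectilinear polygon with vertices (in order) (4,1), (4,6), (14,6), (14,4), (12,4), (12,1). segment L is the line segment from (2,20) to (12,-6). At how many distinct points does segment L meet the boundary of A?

2

The segment meets the boundary at (9.308,1), (7.385,6).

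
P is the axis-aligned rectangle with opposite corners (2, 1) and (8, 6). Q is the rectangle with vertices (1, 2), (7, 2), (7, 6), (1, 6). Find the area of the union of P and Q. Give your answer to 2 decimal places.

34.00

By inclusion–exclusion:
Individual areas: |P| = 30, |Q| = 24.
|P∩Q|: x∈[2,7], y∈[2,6] → 5·4 = 20.
|P ∪ Q| = 54 − 20 = 34.00.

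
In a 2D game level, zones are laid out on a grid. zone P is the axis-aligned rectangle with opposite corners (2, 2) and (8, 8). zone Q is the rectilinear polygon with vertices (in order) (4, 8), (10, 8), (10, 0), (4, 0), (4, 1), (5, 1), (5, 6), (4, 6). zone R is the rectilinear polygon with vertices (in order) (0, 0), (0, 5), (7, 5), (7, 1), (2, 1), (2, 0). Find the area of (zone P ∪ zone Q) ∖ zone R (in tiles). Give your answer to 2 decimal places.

|zone P ∪ zone Q| = 59.
|(zone P ∪ zone Q) ∩ zone R| = 17.
|(zone P ∪ zone Q) ∖ zone R| = 59 − 17 = 42.00.

42.00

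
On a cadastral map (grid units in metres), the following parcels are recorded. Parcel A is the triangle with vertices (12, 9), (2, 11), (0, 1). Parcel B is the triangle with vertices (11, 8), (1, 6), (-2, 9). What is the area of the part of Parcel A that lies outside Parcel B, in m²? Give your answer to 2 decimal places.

|Parcel A| = 52, |Parcel A∩Parcel B| = 13.0466.
|Parcel A ∖ Parcel B| = |Parcel A| − |Parcel A∩Parcel B| = 52 − 13.0466 = 38.95.

38.95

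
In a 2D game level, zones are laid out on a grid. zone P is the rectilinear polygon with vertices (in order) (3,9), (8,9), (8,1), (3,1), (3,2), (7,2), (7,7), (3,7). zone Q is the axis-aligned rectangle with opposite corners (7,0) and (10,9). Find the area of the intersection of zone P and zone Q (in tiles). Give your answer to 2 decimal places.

The intersection is the polygon with vertices (8,9), (8,1), (7,1), (7,2), (7,7), (7,9).
By the shoelace formula its area is 8.00.

8.00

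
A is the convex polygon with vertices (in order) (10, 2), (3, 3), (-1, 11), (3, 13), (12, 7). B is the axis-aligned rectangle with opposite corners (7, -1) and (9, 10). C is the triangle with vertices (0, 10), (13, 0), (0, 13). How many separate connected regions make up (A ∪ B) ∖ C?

(A ∪ B) ∖ C splits into 2 disjoint pieces (area 33.8744, area 39.1071).

2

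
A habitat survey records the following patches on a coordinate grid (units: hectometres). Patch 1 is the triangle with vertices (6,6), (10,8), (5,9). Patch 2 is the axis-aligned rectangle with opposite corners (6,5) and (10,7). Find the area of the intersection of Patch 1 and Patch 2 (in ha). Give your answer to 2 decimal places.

The intersection is the polygon with vertices (6,6), (6,7), (8,7).
By the shoelace formula its area is 1.00.

1.00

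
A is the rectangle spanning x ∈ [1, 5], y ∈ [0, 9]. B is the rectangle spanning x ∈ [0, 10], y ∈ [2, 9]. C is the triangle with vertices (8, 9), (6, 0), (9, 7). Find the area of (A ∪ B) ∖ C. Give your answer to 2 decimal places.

|A ∪ B| = 78.
|(A ∪ B) ∩ C| = 6.0873.
|(A ∪ B) ∖ C| = 78 − 6.0873 = 71.91.

71.91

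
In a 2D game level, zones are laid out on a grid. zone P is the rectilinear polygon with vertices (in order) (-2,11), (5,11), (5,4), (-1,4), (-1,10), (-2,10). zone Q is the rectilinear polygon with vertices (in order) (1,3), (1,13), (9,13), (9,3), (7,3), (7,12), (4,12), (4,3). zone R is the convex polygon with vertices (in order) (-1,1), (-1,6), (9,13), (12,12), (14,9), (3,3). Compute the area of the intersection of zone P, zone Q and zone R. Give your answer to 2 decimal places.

The intersection is the polygon with vertices (4,4), (1,4), (1,7.4), (4,9.5).
By the shoelace formula its area is 13.35.

13.35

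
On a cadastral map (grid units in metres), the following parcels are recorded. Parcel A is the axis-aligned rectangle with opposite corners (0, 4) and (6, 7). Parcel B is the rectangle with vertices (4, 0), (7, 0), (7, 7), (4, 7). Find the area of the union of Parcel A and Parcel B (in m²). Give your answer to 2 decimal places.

By inclusion–exclusion:
Individual areas: |Parcel A| = 18, |Parcel B| = 21.
|Parcel A∩Parcel B|: x∈[4,6], y∈[4,7] → 2·3 = 6.
|Parcel A ∪ Parcel B| = 39 − 6 = 33.00.

33.00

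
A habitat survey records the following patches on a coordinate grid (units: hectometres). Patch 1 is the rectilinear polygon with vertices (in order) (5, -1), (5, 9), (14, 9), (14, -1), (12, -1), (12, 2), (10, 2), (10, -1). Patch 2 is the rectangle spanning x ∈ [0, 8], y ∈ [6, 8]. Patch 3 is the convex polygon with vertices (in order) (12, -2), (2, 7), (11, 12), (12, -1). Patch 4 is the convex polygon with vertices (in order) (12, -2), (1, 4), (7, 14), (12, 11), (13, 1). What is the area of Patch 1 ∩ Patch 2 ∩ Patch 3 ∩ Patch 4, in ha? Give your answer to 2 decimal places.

The intersection is the polygon with vertices (8,6), (5,6), (5,8), (8,8).
By the shoelace formula its area is 6.00.

6.00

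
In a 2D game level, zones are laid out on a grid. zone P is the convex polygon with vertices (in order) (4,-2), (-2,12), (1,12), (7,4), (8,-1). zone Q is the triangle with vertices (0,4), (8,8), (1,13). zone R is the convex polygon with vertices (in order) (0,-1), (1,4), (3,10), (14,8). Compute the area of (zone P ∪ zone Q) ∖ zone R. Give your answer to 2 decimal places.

42.05

|zone P ∪ zone Q| = 77.4352.
|(zone P ∪ zone Q) ∩ zone R| = 35.3847.
|(zone P ∪ zone Q) ∖ zone R| = 77.4352 − 35.3847 = 42.05.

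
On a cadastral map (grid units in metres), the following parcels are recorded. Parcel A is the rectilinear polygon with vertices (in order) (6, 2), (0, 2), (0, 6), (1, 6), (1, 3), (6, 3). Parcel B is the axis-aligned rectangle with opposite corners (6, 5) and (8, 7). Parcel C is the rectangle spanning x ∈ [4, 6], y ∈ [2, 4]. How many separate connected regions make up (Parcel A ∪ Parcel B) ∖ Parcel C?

(Parcel A ∪ Parcel B) ∖ Parcel C splits into 2 disjoint pieces (area 7, area 4).

2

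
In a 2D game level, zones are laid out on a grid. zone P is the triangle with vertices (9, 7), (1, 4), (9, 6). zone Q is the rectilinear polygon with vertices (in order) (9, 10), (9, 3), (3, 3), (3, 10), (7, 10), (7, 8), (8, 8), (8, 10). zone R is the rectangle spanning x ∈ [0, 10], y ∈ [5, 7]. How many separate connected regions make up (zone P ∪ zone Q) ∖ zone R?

(zone P ∪ zone Q) ∖ zone R splits into 2 disjoint pieces (area 12.25, area 16).

2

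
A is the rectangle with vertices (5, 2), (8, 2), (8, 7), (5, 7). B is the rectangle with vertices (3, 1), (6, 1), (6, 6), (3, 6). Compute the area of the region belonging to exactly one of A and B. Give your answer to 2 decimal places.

22.00

|A∩B|: x∈[5,6], y∈[2,6] → 1·4 = 4.
|A △ B| = |A| + |B| − 2·|A∩B| = 15 + 15 − 8 = 22.00.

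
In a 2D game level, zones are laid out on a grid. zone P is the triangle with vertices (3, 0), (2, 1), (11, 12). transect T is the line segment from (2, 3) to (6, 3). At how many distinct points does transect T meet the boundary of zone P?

2

The segment meets the boundary at (5,3), (3.636,3).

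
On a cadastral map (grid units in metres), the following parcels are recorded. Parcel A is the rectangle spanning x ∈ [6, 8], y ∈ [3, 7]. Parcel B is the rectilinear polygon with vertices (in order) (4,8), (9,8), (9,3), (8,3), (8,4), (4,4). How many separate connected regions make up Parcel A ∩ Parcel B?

Parcel A ∩ Parcel B is a single connected region.

1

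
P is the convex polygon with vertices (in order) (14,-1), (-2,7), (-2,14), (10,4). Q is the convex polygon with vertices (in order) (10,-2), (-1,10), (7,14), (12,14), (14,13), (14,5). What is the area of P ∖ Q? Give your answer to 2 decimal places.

22.96

|P| = 66, |P∩Q| = 43.0409.
|P ∖ Q| = |P| − |P∩Q| = 66 − 43.0409 = 22.96.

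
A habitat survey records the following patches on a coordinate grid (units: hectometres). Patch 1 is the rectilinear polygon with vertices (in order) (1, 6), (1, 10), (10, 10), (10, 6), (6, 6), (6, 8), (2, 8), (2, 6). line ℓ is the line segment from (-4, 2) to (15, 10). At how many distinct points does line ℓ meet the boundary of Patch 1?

The segment meets the boundary at (10,7.895), (6,6.211).

2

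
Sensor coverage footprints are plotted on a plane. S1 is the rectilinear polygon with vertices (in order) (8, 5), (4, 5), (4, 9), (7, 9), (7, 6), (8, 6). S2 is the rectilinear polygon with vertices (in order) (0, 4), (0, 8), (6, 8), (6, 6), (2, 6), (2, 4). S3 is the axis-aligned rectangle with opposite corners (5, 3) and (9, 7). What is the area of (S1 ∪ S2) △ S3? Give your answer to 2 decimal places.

|S1 ∪ S2| = 25.
|(S1 ∪ S2) ∩ S3| = 5.
|(S1 ∪ S2) △ S3| = 25 + 16 − 10 = 31.00.

31.00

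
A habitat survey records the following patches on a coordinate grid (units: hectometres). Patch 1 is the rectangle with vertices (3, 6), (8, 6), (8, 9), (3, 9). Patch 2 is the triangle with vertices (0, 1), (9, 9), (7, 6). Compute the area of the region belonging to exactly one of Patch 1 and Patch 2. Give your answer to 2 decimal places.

16.99

|Patch 1| = 15, |Patch 2| = 5.5, |Patch 1∩Patch 2| = 1.7569.
|Patch 1 △ Patch 2| = |Patch 1| + |Patch 2| − 2·|Patch 1∩Patch 2| = 15 + 5.5 − 3.5139 = 16.99.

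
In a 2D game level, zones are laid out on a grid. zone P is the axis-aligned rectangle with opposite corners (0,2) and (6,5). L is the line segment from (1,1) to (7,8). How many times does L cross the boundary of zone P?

2

The segment meets the boundary at (4.429,5), (1.857,2).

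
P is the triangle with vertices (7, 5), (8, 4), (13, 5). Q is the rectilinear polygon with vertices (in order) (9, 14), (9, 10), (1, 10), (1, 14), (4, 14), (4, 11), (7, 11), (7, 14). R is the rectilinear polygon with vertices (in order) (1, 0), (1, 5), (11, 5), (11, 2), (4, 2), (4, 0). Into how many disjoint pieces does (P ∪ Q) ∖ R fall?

2

(P ∪ Q) ∖ R splits into 2 disjoint pieces (area 0.4, area 23).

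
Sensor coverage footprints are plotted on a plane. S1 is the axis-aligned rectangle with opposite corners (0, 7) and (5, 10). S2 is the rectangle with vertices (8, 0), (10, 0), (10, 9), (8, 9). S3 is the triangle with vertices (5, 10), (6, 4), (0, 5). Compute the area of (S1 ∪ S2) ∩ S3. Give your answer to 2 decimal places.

The region (S1 ∪ S2) ∩ S3 is the polygon with vertices (5,7), (2,7), (5,10).
By the shoelace formula its area is 4.50.

4.50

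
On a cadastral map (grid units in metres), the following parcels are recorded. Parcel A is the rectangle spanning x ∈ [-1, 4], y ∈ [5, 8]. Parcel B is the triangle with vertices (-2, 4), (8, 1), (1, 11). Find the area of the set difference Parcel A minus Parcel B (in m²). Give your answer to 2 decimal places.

1.17

|Parcel A| = 15, |Parcel A∩Parcel B| = 13.8262.
|Parcel A ∖ Parcel B| = |Parcel A| − |Parcel A∩Parcel B| = 15 − 13.8262 = 1.17.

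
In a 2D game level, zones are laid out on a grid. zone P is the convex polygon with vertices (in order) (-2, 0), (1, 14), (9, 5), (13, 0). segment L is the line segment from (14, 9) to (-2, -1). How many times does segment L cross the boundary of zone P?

2

The segment meets the boundary at (-0.4,0), (8.5,5.562).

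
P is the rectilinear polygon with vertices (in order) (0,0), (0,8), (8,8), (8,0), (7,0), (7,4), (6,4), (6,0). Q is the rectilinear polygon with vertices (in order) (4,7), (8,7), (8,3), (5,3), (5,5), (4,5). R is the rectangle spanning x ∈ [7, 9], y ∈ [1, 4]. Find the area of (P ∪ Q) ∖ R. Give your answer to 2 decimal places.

58.00

|P ∪ Q| = 61.
|(P ∪ Q) ∩ R| = 3.
|(P ∪ Q) ∖ R| = 61 − 3 = 58.00.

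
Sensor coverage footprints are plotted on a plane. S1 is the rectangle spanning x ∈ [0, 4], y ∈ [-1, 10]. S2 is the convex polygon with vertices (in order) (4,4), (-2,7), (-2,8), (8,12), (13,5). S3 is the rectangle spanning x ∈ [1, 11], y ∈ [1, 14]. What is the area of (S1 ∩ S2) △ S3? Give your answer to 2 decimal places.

|S1 ∩ S2| = 18.2.
|(S1 ∩ S2) ∩ S3| = 14.95.
|(S1 ∩ S2) △ S3| = 18.2 + 130 − 29.9 = 118.30.

118.30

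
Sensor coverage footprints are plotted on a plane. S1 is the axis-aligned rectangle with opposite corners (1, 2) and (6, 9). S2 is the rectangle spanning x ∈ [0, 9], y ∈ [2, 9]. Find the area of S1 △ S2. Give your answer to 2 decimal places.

28.00

|S1∩S2|: x∈[1,6], y∈[2,9] → 5·7 = 35.
|S1 △ S2| = |S1| + |S2| − 2·|S1∩S2| = 35 + 63 − 70 = 28.00.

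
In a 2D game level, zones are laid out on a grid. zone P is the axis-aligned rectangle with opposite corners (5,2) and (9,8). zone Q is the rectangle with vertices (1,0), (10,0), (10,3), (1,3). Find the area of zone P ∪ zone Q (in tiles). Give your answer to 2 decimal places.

By inclusion–exclusion:
Individual areas: |zone P| = 24, |zone Q| = 27.
|zone P∩zone Q|: x∈[5,9], y∈[2,3] → 4·1 = 4.
|zone P ∪ zone Q| = 51 − 4 = 47.00.

47.00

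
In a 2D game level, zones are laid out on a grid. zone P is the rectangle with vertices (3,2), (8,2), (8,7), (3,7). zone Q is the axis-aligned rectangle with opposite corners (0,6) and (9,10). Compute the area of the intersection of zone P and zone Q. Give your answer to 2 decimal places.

|zone P∩zone Q|: x∈[3,8], y∈[6,7] → 5·1 = 5.

5.00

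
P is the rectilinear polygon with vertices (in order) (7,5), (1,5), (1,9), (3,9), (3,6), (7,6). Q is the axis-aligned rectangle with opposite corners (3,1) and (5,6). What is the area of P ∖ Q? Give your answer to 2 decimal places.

|P| = 12, |P∩Q| = 2.
|P ∖ Q| = |P| − |P∩Q| = 12 − 2 = 10.00.

10.00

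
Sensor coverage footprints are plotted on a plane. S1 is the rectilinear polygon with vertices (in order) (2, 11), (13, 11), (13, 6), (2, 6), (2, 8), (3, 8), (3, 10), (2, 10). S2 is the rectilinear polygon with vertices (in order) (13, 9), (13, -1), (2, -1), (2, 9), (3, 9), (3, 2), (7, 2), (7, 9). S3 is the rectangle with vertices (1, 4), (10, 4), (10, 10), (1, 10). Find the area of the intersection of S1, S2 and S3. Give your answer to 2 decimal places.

11.00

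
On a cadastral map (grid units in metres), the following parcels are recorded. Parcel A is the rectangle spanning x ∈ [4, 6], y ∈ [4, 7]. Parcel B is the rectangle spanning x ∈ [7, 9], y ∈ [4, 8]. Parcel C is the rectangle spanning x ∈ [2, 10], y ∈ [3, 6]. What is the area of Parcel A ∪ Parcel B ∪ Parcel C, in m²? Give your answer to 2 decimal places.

By inclusion–exclusion:
Individual areas: |Parcel A| = 6, |Parcel B| = 8, |Parcel C| = 24.
|Parcel A∩Parcel B| = 0 (no overlap).
|Parcel A∩Parcel C|: x∈[4,6], y∈[4,6] → 2·2 = 4.
|Parcel B∩Parcel C|: x∈[7,9], y∈[4,6] → 2·2 = 4.
|Parcel A∩Parcel B∩Parcel C| = 0.
|Parcel A ∪ Parcel B ∪ Parcel C| = 38 − 8 + 0 = 30.00.

30.00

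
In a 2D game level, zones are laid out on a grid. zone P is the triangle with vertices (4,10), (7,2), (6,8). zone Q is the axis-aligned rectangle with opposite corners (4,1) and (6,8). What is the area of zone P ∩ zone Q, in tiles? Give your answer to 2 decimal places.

The intersection is the polygon with vertices (4.75,8), (6,8), (6,4.667).
By the shoelace formula its area is 2.08.

2.08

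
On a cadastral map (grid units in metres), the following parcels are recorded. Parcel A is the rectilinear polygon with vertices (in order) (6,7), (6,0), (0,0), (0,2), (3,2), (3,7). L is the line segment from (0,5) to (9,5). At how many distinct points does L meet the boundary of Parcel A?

2

The segment meets the boundary at (6,5), (3,5).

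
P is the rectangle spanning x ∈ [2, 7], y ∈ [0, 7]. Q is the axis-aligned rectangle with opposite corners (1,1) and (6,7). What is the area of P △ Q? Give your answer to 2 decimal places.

17.00

|P∩Q|: x∈[2,6], y∈[1,7] → 4·6 = 24.
|P △ Q| = |P| + |Q| − 2·|P∩Q| = 35 + 30 − 48 = 17.00.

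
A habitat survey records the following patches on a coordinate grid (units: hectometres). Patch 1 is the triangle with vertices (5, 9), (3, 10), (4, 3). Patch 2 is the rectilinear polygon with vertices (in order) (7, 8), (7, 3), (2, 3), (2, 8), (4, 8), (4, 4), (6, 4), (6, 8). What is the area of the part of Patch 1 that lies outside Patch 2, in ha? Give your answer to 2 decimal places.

|Patch 1| = 6.5, |Patch 1∩Patch 2| = 1.869.
|Patch 1 ∖ Patch 2| = |Patch 1| − |Patch 1∩Patch 2| = 6.5 − 1.869 = 4.63.

4.63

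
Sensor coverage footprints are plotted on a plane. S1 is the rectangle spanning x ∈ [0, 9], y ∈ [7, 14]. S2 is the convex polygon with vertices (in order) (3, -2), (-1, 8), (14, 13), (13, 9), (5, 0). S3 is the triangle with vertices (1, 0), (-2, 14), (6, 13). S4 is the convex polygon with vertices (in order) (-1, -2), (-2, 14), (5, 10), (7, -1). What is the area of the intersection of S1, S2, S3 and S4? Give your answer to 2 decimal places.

The intersection is the polygon with vertices (0,8.333), (4.824,9.941), (3.692,7), (0,7).
By the shoelace formula its area is 8.65.

8.65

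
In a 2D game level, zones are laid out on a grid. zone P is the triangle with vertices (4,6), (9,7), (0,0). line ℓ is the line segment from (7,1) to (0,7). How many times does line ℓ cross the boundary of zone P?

The segment meets the boundary at (2.97,4.455), (4.282,3.33).

2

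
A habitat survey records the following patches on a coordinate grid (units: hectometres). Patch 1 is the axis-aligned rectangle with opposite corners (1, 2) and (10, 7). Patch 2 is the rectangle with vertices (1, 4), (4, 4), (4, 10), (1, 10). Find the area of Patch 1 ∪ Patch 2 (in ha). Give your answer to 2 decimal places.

By inclusion–exclusion:
Individual areas: |Patch 1| = 45, |Patch 2| = 18.
|Patch 1∩Patch 2|: x∈[1,4], y∈[4,7] → 3·3 = 9.
|Patch 1 ∪ Patch 2| = 63 − 9 = 54.00.

54.00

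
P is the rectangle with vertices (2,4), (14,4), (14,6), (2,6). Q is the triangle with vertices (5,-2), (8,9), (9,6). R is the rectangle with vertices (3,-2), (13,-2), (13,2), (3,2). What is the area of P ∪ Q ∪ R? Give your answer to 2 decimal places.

69.00

By inclusion–exclusion:
Individual areas: |P| = 24, |Q| = 10, |R| = 40.
|P∩Q| = 3.1818.
|P∩R| = 0 (no overlap).
|Q∩R| = 1.8182.
|P∩Q∩R| = 0.
|P ∪ Q ∪ R| = 74 − 5 + 0 = 69.00.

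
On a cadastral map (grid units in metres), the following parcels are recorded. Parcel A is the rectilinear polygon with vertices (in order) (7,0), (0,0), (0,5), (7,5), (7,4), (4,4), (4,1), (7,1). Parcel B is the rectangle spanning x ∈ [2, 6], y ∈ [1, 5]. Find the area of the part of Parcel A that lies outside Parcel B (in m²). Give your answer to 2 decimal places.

16.00

|Parcel A| = 26, |Parcel A∩Parcel B| = 10.
|Parcel A ∖ Parcel B| = |Parcel A| − |Parcel A∩Parcel B| = 26 − 10 = 16.00.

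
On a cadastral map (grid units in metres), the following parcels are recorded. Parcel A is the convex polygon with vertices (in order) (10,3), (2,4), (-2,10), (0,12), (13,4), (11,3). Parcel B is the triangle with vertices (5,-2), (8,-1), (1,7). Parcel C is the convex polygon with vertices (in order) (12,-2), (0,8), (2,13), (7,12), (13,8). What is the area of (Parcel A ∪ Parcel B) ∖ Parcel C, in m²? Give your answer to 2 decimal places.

28.22

|Parcel A ∪ Parcel B| = 73.3845.
|(Parcel A ∪ Parcel B) ∩ Parcel C| = 45.1671.
|(Parcel A ∪ Parcel B) ∖ Parcel C| = 73.3845 − 45.1671 = 28.22.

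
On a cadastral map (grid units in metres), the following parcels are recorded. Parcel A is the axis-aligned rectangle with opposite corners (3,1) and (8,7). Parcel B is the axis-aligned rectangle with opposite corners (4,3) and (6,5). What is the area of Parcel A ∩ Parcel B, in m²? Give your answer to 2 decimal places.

|Parcel A∩Parcel B|: x∈[4,6], y∈[3,5] → 2·2 = 4.

4.00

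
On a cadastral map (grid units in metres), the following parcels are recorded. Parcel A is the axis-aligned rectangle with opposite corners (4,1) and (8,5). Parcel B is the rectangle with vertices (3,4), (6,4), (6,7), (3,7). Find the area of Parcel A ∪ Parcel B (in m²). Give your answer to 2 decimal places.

By inclusion–exclusion:
Individual areas: |Parcel A| = 16, |Parcel B| = 9.
|Parcel A∩Parcel B|: x∈[4,6], y∈[4,5] → 2·1 = 2.
|Parcel A ∪ Parcel B| = 25 − 2 = 23.00.

23.00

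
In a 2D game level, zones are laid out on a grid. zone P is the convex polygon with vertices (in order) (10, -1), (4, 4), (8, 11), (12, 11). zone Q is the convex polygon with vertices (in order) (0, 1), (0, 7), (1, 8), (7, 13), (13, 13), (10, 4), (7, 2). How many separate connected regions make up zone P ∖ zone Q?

zone P ∖ zone Q is a single connected region.

1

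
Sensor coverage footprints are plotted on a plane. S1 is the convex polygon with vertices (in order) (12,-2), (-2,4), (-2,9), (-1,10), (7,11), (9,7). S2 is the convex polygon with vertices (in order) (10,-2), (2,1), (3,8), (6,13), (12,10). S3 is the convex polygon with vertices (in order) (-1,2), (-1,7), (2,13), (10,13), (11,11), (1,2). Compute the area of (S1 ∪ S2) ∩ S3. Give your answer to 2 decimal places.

The region (S1 ∪ S2) ∩ S3 is the polygon with vertices (-1,3.571), (-1,7), (0.6,10.2), (4.622,10.703), (6,13), (10.643,10.679), (1.538,2.484).
By the shoelace formula its area is 59.49.

59.49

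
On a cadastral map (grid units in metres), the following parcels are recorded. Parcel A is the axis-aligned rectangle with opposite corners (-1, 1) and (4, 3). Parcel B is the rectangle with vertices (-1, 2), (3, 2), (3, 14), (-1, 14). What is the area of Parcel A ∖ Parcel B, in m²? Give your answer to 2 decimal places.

|Parcel A∩Parcel B|: x∈[-1,3], y∈[2,3] → 4·1 = 4.
|Parcel A| = 10.
|Parcel A ∖ Parcel B| = |Parcel A| − |Parcel A∩Parcel B| = 10 − 4 = 6.00.

6.00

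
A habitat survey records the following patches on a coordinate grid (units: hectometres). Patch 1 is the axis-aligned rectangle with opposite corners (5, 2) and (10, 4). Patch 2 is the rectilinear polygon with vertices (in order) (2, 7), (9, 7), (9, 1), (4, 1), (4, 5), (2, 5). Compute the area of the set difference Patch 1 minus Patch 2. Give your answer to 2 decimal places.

2.00

|Patch 1| = 10, |Patch 1∩Patch 2| = 8.
|Patch 1 ∖ Patch 2| = |Patch 1| − |Patch 1∩Patch 2| = 10 − 8 = 2.00.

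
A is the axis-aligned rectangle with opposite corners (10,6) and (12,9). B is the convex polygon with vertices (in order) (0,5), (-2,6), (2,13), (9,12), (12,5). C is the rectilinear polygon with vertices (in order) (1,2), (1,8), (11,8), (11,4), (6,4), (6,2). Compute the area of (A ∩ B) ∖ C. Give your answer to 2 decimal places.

0.88

|A ∩ B| = 2.7857.
|(A ∩ B) ∩ C| = 1.9048.
|(A ∩ B) ∖ C| = 2.7857 − 1.9048 = 0.88.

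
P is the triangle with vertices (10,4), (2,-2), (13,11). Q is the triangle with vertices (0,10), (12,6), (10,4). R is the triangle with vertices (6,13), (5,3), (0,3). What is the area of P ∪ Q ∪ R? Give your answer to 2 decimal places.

53.01

By inclusion–exclusion:
Individual areas: |P| = 19, |Q| = 16, |R| = 25.
|P∩Q| = 4.4773.
|P∩R| = 0.
|Q∩R| = 2.5138.
|P∩Q∩R| = 0.
|P ∪ Q ∪ R| = 60 − 6.9911 + 0 = 53.01.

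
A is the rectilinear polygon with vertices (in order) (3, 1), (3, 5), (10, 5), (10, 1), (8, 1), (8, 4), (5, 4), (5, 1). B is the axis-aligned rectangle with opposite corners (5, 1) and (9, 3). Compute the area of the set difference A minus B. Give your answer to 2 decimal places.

|A| = 19, |A∩B| = 2.
|A ∖ B| = |A| − |A∩B| = 19 − 2 = 17.00.

17.00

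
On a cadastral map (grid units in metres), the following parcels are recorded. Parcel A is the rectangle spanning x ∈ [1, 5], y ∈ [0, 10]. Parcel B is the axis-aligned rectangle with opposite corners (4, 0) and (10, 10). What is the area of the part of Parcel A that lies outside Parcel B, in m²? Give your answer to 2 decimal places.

30.00

|Parcel A∩Parcel B|: x∈[4,5], y∈[0,10] → 1·10 = 10.
|Parcel A| = 40.
|Parcel A ∖ Parcel B| = |Parcel A| − |Parcel A∩Parcel B| = 40 − 10 = 30.00.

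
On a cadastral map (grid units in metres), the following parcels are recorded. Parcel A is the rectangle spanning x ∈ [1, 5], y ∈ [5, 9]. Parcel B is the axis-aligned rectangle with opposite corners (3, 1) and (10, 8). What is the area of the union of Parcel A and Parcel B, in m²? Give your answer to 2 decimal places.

By inclusion–exclusion:
Individual areas: |Parcel A| = 16, |Parcel B| = 49.
|Parcel A∩Parcel B|: x∈[3,5], y∈[5,8] → 2·3 = 6.
|Parcel A ∪ Parcel B| = 65 − 6 = 59.00.

59.00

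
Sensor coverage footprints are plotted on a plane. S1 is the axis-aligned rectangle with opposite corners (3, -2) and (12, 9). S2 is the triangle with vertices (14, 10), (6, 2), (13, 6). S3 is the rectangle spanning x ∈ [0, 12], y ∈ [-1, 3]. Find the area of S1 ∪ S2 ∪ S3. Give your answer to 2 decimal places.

115.29

By inclusion–exclusion:
Individual areas: |S1| = 99, |S2| = 12, |S3| = 48.
|S1∩S2| = 7.7143.
|S1∩S3|: x∈[3,12], y∈[-1,3] → 9·4 = 36.
|S2∩S3| = 0.375.
|S1∩S2∩S3| = 0.375.
|S1 ∪ S2 ∪ S3| = 159 − 44.0893 + 0.375 = 115.29.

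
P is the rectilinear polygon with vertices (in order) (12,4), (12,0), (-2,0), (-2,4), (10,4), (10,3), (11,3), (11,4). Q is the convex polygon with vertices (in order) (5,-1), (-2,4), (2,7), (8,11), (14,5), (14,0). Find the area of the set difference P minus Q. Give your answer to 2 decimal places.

|P| = 55, |P∩Q| = 43.8.
|P ∖ Q| = |P| − |P∩Q| = 55 − 43.8 = 11.20.

11.20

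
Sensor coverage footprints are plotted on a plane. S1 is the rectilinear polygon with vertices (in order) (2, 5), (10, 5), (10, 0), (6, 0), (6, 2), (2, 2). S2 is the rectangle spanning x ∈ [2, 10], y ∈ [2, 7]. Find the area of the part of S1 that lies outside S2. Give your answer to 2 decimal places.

8.00

|S1| = 32, |S1∩S2| = 24.
|S1 ∖ S2| = |S1| − |S1∩S2| = 32 − 24 = 8.00.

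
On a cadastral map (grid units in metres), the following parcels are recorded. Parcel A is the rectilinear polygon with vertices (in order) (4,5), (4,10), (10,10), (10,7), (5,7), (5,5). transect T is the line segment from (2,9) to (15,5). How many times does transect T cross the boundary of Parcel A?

The segment meets the boundary at (8.5,7), (4,8.385).

2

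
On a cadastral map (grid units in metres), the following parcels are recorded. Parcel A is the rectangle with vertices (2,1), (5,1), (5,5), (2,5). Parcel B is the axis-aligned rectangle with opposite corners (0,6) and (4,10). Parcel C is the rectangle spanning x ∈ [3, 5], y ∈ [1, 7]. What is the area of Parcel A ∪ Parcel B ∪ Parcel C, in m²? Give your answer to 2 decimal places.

31.00

By inclusion–exclusion:
Individual areas: |Parcel A| = 12, |Parcel B| = 16, |Parcel C| = 12.
|Parcel A∩Parcel B| = 0 (no overlap).
|Parcel A∩Parcel C|: x∈[3,5], y∈[1,5] → 2·4 = 8.
|Parcel B∩Parcel C|: x∈[3,4], y∈[6,7] → 1·1 = 1.
|Parcel A∩Parcel B∩Parcel C| = 0.
|Parcel A ∪ Parcel B ∪ Parcel C| = 40 − 9 + 0 = 31.00.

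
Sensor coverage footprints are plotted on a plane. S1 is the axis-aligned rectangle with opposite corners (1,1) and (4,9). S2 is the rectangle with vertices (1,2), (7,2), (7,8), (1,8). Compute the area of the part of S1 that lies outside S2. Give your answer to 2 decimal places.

6.00

|S1∩S2|: x∈[1,4], y∈[2,8] → 3·6 = 18.
|S1| = 24.
|S1 ∖ S2| = |S1| − |S1∩S2| = 24 − 18 = 6.00.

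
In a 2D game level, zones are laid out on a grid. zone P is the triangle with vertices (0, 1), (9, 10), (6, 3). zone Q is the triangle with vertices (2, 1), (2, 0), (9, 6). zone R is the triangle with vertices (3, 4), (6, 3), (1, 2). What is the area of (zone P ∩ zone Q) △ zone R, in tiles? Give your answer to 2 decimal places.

4.35

|zone P ∩ zone Q| = 0.9536.
|(zone P ∩ zone Q) ∩ zone R| = 0.301.
|(zone P ∩ zone Q) △ zone R| = 0.9536 + 4 − 0.6021 = 4.35.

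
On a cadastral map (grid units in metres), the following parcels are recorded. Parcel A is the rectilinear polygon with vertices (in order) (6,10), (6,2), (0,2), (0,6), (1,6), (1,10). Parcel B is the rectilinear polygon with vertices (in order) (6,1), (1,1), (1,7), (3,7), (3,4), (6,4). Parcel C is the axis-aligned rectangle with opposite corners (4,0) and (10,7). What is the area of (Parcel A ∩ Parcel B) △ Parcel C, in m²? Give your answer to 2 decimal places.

|Parcel A ∩ Parcel B| = 16.
|(Parcel A ∩ Parcel B) ∩ Parcel C| = 4.
|(Parcel A ∩ Parcel B) △ Parcel C| = 16 + 42 − 8 = 50.00.

50.00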